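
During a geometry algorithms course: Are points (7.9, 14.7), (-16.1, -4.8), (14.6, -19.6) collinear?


Cross product: ((-16.1)-7.9)*((-19.6)-14.7) - ((-4.8)-14.7)*(14.6-7.9)
= 953.85

No, not collinear


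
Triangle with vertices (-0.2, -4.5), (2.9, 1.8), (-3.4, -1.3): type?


Side lengths squared: AB^2=49.3, BC^2=49.3, CA^2=20.48
Sorted: [20.48, 49.3, 49.3]
By sides: Isosceles, By angles: Acute

Isosceles, Acute


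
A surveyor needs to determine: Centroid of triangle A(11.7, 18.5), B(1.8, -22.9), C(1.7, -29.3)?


Centroid = ((x_A+x_B+x_C)/3, (y_A+y_B+y_C)/3)
= ((11.7+1.8+1.7)/3, (18.5+(-22.9)+(-29.3))/3)
= (5.0667, -11.2333)

(5.0667, -11.2333)


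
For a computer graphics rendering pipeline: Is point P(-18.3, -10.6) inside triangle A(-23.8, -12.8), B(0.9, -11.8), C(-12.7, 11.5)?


Cross products: AB x AP = 48.84, BC x BP = 431.04, CA x CP = 109.23
All same sign? yes

Yes, inside


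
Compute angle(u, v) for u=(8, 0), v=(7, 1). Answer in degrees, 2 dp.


u.v = 56, |u| = sqrt(64) = 8, |v| = sqrt(50) = 7.0711
cos(theta) = u.v/(|u||v|) = 56/sqrt(3200) = 0.989949
theta = acos(0.989949) = 8.13 degrees

8.13 degrees


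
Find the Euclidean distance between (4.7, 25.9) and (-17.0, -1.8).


dx=-21.7, dy=-27.7
d^2 = (-21.7)^2 + (-27.7)^2 = 1238.18
d = sqrt(1238.18) = 35.1878

35.1878


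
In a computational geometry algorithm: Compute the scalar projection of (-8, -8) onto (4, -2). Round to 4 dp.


u.v = -16, |v| = sqrt(20) = 4.4721
Scalar projection = u.v / |v| = -16 / sqrt(20) = -3.5777

-3.5777


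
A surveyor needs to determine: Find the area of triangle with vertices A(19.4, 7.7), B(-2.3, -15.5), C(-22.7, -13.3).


Area = |x_A(y_B-y_C) + x_B(y_C-y_A) + x_C(y_A-y_B)|/2
= |(-42.68) + 48.3 + (-526.64)|/2
= 521.02/2 = 260.51

260.51


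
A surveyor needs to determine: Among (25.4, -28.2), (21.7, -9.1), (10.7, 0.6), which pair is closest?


d(P0,P1) = 19.4551, d(P0,P2) = 32.3347, d(P1,P2) = 14.6659
Closest: P1 and P2

Closest pair: (21.7, -9.1) and (10.7, 0.6), distance = 14.6659


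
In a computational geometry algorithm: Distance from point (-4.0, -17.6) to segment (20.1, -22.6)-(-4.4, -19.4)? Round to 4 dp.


Project P onto AB: t = 0.9934 (clamped to [0,1])
Closest point on segment: (-4.2379, -19.4212)
Distance: 1.8366

1.8366


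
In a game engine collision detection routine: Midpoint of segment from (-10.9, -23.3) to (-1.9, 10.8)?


M = (((-10.9)+(-1.9))/2, ((-23.3)+10.8)/2)
= (-6.4, -6.25)

(-6.4, -6.25)


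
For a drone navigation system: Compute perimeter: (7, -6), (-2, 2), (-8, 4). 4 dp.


Sides: (7, -6)->(-2, 2): sqrt(145) = 12.041595, (-2, 2)->(-8, 4): sqrt(40) = 6.324555, (-8, 4)->(7, -6): sqrt(325) = 18.027756
Sum = 36.393906
Perimeter = 36.3939

36.3939


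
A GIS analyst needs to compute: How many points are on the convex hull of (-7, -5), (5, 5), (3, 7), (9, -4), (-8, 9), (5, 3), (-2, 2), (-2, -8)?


Convex hull vertices (CCW): (-8, 9), (-7, -5), (-2, -8), (9, -4), (5, 5), (3, 7)
Count = 6

6


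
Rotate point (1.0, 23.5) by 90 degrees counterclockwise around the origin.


90° CCW: (x,y) -> (-y, x)
(1,23.5) -> (-23.5, 1)

(-23.5, 1)


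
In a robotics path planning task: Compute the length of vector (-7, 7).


|u| = sqrt((-7)^2 + 7^2) = sqrt(98) = 9.8995

9.8995


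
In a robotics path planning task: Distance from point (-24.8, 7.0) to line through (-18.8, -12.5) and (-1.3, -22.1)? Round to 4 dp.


|cross product| = 283.65
|line direction| = sqrt(398.41) = 19.9602
Distance = 283.65/sqrt(398.41) = 14.2108

14.2108


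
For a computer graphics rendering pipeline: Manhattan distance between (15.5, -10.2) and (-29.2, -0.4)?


|15.5-(-29.2)| + |(-10.2)-(-0.4)| = 44.7 + 9.8 = 54.5

54.5


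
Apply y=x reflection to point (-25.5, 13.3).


Reflection over y=x: (x,y) -> (y,x)
(-25.5, 13.3) -> (13.3, -25.5)

(13.3, -25.5)


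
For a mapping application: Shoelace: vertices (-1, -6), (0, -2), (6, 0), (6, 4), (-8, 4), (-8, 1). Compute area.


Shoelace sum: ((-1)*(-2) - 0*(-6)) + (0*0 - 6*(-2)) + (6*4 - 6*0) + (6*4 - (-8)*4) + ((-8)*1 - (-8)*4) + ((-8)*(-6) - (-1)*1)
= 167
Area = |167|/2 = 83.5

83.5


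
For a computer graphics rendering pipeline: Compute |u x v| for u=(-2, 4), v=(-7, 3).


|u x v| = |(-2)*3 - 4*(-7)|
= |(-6) - (-28)| = 22

22


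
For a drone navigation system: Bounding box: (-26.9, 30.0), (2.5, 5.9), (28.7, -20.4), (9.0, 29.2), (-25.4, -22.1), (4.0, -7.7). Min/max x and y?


x range: [-26.9, 28.7]
y range: [-22.1, 30]
Bounding box: (-26.9,-22.1) to (28.7,30)

(-26.9,-22.1) to (28.7,30)


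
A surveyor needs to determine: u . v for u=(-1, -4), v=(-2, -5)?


u . v = u_x*v_x + u_y*v_y = (-1)*(-2) + (-4)*(-5)
= 2 + 20 = 22

22


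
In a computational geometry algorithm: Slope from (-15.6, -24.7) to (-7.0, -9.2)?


slope = (y2-y1)/(x2-x1) = ((-9.2)-(-24.7))/((-7)-(-15.6)) = 15.5/8.6 = 1.8023

1.8023


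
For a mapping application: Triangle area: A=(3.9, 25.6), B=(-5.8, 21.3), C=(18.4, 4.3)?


Area = |x_A(y_B-y_C) + x_B(y_C-y_A) + x_C(y_A-y_B)|/2
= |66.3 + 123.54 + 79.12|/2
= 268.96/2 = 134.48

134.48


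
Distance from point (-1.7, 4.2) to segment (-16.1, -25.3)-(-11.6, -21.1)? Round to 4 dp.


Project P onto AB: t = 1 (clamped to [0,1])
Closest point on segment: (-11.6, -21.1)
Distance: 27.168

27.168


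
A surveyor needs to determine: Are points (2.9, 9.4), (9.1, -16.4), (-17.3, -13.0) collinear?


Cross product: (9.1-2.9)*((-13)-9.4) - ((-16.4)-9.4)*((-17.3)-2.9)
= -660.04

No, not collinear


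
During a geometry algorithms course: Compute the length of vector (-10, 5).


|u| = sqrt((-10)^2 + 5^2) = sqrt(125) = 11.1803

11.1803


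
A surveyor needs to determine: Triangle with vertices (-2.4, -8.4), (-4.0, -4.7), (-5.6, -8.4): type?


Side lengths squared: AB^2=16.25, BC^2=16.25, CA^2=10.24
Sorted: [10.24, 16.25, 16.25]
By sides: Isosceles, By angles: Acute

Isosceles, Acute


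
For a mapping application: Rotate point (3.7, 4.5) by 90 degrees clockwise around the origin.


90° CW: (x,y) -> (y, -x)
(3.7,4.5) -> (4.5, -3.7)

(4.5, -3.7)


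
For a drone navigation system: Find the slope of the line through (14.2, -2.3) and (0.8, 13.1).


slope = (y2-y1)/(x2-x1) = (13.1-(-2.3))/(0.8-14.2) = 15.4/(-13.4) = -1.1493

-1.1493


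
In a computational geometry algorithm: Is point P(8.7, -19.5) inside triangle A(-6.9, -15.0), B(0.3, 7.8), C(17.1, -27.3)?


Cross products: AB x AP = -388.08, BC x BP = -163.8, CA x CP = -83.88
All same sign? yes

Yes, inside


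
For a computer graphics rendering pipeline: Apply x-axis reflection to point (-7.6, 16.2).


Reflection over x-axis: (x,y) -> (x,-y)
(-7.6, 16.2) -> (-7.6, -16.2)

(-7.6, -16.2)


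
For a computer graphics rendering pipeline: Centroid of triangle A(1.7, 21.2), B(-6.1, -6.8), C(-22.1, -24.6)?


Centroid = ((x_A+x_B+x_C)/3, (y_A+y_B+y_C)/3)
= ((1.7+(-6.1)+(-22.1))/3, (21.2+(-6.8)+(-24.6))/3)
= (-8.8333, -3.4)

(-8.8333, -3.4)


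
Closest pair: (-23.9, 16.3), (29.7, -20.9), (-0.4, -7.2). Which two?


d(P0,P1) = 65.2442, d(P0,P2) = 33.234, d(P1,P2) = 33.0711
Closest: P1 and P2

Closest pair: (29.7, -20.9) and (-0.4, -7.2), distance = 33.0711


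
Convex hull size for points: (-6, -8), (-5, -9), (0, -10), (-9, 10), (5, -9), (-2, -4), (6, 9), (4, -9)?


Convex hull vertices (CCW): (-9, 10), (-6, -8), (-5, -9), (0, -10), (5, -9), (6, 9)
Count = 6

6


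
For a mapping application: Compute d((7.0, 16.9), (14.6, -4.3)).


dx=7.6, dy=-21.2
d^2 = 7.6^2 + (-21.2)^2 = 507.2
d = sqrt(507.2) = 22.5211

22.5211


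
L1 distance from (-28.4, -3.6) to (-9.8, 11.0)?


|(-28.4)-(-9.8)| + |(-3.6)-11| = 18.6 + 14.6 = 33.2

33.2


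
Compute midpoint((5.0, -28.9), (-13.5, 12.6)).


M = ((5+(-13.5))/2, ((-28.9)+12.6)/2)
= (-4.25, -8.15)

(-4.25, -8.15)


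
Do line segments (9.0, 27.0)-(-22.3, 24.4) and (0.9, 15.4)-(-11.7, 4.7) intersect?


Cross products: d1=-59.49, d2=-361.64, d3=342.02, d4=644.17
d1*d2 < 0 and d3*d4 < 0? no

No, they don't intersect


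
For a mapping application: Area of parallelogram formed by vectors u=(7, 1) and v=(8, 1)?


|u x v| = |7*1 - 1*8|
= |7 - 8| = 1

1


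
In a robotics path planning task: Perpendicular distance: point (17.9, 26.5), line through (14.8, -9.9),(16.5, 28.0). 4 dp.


|cross product| = 55.61
|line direction| = sqrt(1439.3) = 37.9381
Distance = 55.61/sqrt(1439.3) = 1.4658

1.4658


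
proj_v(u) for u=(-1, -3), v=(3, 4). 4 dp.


u.v = -15, |v| = sqrt(25) = 5
Scalar projection = u.v / |v| = -15 / sqrt(25) = -3

-3


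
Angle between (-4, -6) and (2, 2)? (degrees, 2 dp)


u.v = -20, |u| = sqrt(52) = 7.2111, |v| = sqrt(8) = 2.8284
cos(theta) = u.v/(|u||v|) = -20/sqrt(416) = -0.980581
theta = acos(-0.980581) = 168.69 degrees

168.69 degrees


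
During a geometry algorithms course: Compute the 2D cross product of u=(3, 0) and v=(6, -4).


u x v = u_x*v_y - u_y*v_x = 3*(-4) - 0*6
= (-12) - 0 = -12

-12


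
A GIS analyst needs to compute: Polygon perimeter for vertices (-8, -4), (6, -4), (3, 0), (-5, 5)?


Sides: (-8, -4)->(6, -4): sqrt(196) = 14, (6, -4)->(3, 0): sqrt(25) = 5, (3, 0)->(-5, 5): sqrt(89) = 9.433981, (-5, 5)->(-8, -4): sqrt(90) = 9.486833
Sum = 37.920814
Perimeter = 37.9208

37.9208


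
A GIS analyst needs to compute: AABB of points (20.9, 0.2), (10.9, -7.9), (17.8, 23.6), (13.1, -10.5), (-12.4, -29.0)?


x range: [-12.4, 20.9]
y range: [-29, 23.6]
Bounding box: (-12.4,-29) to (20.9,23.6)

(-12.4,-29) to (20.9,23.6)


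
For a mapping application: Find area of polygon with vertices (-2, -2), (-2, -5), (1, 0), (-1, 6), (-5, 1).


Shoelace sum: ((-2)*(-5) - (-2)*(-2)) + ((-2)*0 - 1*(-5)) + (1*6 - (-1)*0) + ((-1)*1 - (-5)*6) + ((-5)*(-2) - (-2)*1)
= 58
Area = |58|/2 = 29

29


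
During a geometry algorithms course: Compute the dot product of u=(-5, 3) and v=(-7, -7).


u . v = u_x*v_x + u_y*v_y = (-5)*(-7) + 3*(-7)
= 35 + (-21) = 14

14


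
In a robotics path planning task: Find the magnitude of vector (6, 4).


|u| = sqrt(6^2 + 4^2) = sqrt(52) = 7.2111

7.2111


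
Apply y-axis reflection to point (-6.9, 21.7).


Reflection over y-axis: (x,y) -> (-x,y)
(-6.9, 21.7) -> (6.9, 21.7)

(6.9, 21.7)


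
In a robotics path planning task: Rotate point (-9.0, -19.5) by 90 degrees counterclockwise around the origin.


90° CCW: (x,y) -> (-y, x)
(-9,-19.5) -> (19.5, -9)

(19.5, -9)


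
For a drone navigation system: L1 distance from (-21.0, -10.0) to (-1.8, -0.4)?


|(-21)-(-1.8)| + |(-10)-(-0.4)| = 19.2 + 9.6 = 28.8

28.8


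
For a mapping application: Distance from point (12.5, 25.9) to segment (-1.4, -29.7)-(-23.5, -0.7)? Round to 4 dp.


Project P onto AB: t = 0.9818 (clamped to [0,1])
Closest point on segment: (-23.0977, -1.2279)
Distance: 44.7562

44.7562


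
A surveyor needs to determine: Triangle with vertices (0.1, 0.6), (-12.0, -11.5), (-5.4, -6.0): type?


Side lengths squared: AB^2=292.82, BC^2=73.81, CA^2=73.81
Sorted: [73.81, 73.81, 292.82]
By sides: Isosceles, By angles: Obtuse

Isosceles, Obtuse


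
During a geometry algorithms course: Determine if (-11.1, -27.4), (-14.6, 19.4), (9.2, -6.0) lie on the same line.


Cross product: ((-14.6)-(-11.1))*((-6)-(-27.4)) - (19.4-(-27.4))*(9.2-(-11.1))
= -1024.94

No, not collinear


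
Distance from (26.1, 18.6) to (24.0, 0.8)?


dx=-2.1, dy=-17.8
d^2 = (-2.1)^2 + (-17.8)^2 = 321.25
d = sqrt(321.25) = 17.9234

17.9234


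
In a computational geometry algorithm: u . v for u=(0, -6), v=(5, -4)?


u . v = u_x*v_x + u_y*v_y = 0*5 + (-6)*(-4)
= 0 + 24 = 24

24


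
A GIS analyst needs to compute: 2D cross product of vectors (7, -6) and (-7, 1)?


u x v = u_x*v_y - u_y*v_x = 7*1 - (-6)*(-7)
= 7 - 42 = -35

-35


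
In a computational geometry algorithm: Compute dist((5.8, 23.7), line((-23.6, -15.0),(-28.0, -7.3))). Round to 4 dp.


|cross product| = 396.66
|line direction| = sqrt(78.65) = 8.8685
Distance = 396.66/sqrt(78.65) = 44.7269

44.7269


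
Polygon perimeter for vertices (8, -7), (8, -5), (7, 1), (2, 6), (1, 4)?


Sides: (8, -7)->(8, -5): sqrt(4) = 2, (8, -5)->(7, 1): sqrt(37) = 6.082763, (7, 1)->(2, 6): sqrt(50) = 7.071068, (2, 6)->(1, 4): sqrt(5) = 2.236068, (1, 4)->(8, -7): sqrt(170) = 13.038405
Sum = 30.428304
Perimeter = 30.4283

30.4283


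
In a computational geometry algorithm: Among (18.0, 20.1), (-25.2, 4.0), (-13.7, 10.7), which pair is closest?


d(P0,P1) = 46.1026, d(P0,P2) = 33.0643, d(P1,P2) = 13.3094
Closest: P1 and P2

Closest pair: (-25.2, 4.0) and (-13.7, 10.7), distance = 13.3094


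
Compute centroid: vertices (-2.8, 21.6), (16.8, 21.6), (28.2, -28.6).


Centroid = ((x_A+x_B+x_C)/3, (y_A+y_B+y_C)/3)
= (((-2.8)+16.8+28.2)/3, (21.6+21.6+(-28.6))/3)
= (14.0667, 4.8667)

(14.0667, 4.8667)


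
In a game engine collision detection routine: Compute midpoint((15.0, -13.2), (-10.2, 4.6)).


M = ((15+(-10.2))/2, ((-13.2)+4.6)/2)
= (2.4, -4.3)

(2.4, -4.3)


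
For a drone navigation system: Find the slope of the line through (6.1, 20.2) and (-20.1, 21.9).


slope = (y2-y1)/(x2-x1) = (21.9-20.2)/((-20.1)-6.1) = 1.7/(-26.2) = -0.0649

-0.0649


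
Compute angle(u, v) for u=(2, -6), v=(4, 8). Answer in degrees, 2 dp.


u.v = -40, |u| = sqrt(40) = 6.3246, |v| = sqrt(80) = 8.9443
cos(theta) = u.v/(|u||v|) = -40/sqrt(3200) = -0.707107
theta = acos(-0.707107) = 135 degrees

135 degrees


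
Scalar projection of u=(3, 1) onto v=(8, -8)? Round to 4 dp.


u.v = 16, |v| = sqrt(128) = 11.3137
Scalar projection = u.v / |v| = 16 / sqrt(128) = 1.4142

1.4142


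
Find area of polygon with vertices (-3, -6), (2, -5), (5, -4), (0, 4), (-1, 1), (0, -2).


Shoelace sum: ((-3)*(-5) - 2*(-6)) + (2*(-4) - 5*(-5)) + (5*4 - 0*(-4)) + (0*1 - (-1)*4) + ((-1)*(-2) - 0*1) + (0*(-6) - (-3)*(-2))
= 64
Area = |64|/2 = 32

32


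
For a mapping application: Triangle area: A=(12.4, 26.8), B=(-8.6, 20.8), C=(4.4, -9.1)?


Area = |x_A(y_B-y_C) + x_B(y_C-y_A) + x_C(y_A-y_B)|/2
= |370.76 + 308.74 + 26.4|/2
= 705.9/2 = 352.95

352.95


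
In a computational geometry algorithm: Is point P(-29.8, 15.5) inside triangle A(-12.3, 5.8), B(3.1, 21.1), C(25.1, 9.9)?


Cross products: AB x AP = 417.13, BC x BP = -491.68, CA x CP = -434.53
All same sign? no

No, outside


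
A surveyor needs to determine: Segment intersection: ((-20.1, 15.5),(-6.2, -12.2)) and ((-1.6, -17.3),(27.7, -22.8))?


Cross products: d1=859.29, d2=124.13, d3=56.53, d4=791.69
d1*d2 < 0 and d3*d4 < 0? no

No, they don't intersect


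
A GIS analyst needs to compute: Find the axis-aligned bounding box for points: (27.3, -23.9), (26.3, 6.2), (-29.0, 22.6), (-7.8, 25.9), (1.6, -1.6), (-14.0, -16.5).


x range: [-29, 27.3]
y range: [-23.9, 25.9]
Bounding box: (-29,-23.9) to (27.3,25.9)

(-29,-23.9) to (27.3,25.9)


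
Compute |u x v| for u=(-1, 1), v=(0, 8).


|u x v| = |(-1)*8 - 1*0|
= |(-8) - 0| = 8

8


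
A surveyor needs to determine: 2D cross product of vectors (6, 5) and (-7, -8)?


u x v = u_x*v_y - u_y*v_x = 6*(-8) - 5*(-7)
= (-48) - (-35) = -13

-13


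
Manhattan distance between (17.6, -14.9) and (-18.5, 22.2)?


|17.6-(-18.5)| + |(-14.9)-22.2| = 36.1 + 37.1 = 73.2

73.2


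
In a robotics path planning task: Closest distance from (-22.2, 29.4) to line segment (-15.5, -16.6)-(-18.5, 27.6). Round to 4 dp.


Project P onto AB: t = 1 (clamped to [0,1])
Closest point on segment: (-18.5, 27.6)
Distance: 4.1146

4.1146


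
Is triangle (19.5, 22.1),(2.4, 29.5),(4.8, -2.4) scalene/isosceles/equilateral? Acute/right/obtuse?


Side lengths squared: AB^2=347.17, BC^2=1023.37, CA^2=816.34
Sorted: [347.17, 816.34, 1023.37]
By sides: Scalene, By angles: Acute

Scalene, Acute


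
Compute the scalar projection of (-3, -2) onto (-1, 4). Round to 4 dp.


u.v = -5, |v| = sqrt(17) = 4.1231
Scalar projection = u.v / |v| = -5 / sqrt(17) = -1.2127

-1.2127


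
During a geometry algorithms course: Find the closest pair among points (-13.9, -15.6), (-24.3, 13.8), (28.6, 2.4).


d(P0,P1) = 31.1853, d(P0,P2) = 46.1546, d(P1,P2) = 54.1144
Closest: P0 and P1

Closest pair: (-13.9, -15.6) and (-24.3, 13.8), distance = 31.1853


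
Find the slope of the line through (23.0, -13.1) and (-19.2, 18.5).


slope = (y2-y1)/(x2-x1) = (18.5-(-13.1))/((-19.2)-23) = 31.6/(-42.2) = -0.7488

-0.7488


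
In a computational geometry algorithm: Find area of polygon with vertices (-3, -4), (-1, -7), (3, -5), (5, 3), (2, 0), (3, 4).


Shoelace sum: ((-3)*(-7) - (-1)*(-4)) + ((-1)*(-5) - 3*(-7)) + (3*3 - 5*(-5)) + (5*0 - 2*3) + (2*4 - 3*0) + (3*(-4) - (-3)*4)
= 79
Area = |79|/2 = 39.5

39.5


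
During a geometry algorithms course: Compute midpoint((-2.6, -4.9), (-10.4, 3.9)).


M = (((-2.6)+(-10.4))/2, ((-4.9)+3.9)/2)
= (-6.5, -0.5)

(-6.5, -0.5)


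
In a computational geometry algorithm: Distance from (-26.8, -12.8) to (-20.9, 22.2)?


dx=5.9, dy=35
d^2 = 5.9^2 + 35^2 = 1259.81
d = sqrt(1259.81) = 35.4938

35.4938


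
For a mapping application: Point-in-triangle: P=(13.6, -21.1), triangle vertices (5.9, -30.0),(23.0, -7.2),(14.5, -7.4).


Cross products: AB x AP = -23.37, BC x BP = 116.27, CA x CP = 97.48
All same sign? no

No, outside


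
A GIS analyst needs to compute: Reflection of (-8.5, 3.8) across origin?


Reflection over origin: (x,y) -> (-x,-y)
(-8.5, 3.8) -> (8.5, -3.8)

(8.5, -3.8)


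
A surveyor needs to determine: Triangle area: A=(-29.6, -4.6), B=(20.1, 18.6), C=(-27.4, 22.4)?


Area = |x_A(y_B-y_C) + x_B(y_C-y_A) + x_C(y_A-y_B)|/2
= |112.48 + 542.7 + 635.68|/2
= 1290.86/2 = 645.43

645.43


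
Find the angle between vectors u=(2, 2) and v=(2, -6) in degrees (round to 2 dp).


u.v = -8, |u| = sqrt(8) = 2.8284, |v| = sqrt(40) = 6.3246
cos(theta) = u.v/(|u||v|) = -8/sqrt(320) = -0.447214
theta = acos(-0.447214) = 116.57 degrees

116.57 degrees


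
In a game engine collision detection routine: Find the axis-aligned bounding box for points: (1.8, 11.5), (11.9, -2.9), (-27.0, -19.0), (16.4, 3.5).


x range: [-27, 16.4]
y range: [-19, 11.5]
Bounding box: (-27,-19) to (16.4,11.5)

(-27,-19) to (16.4,11.5)


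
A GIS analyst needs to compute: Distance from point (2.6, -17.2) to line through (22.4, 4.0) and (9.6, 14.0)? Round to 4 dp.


|cross product| = 469.36
|line direction| = sqrt(263.84) = 16.2432
Distance = 469.36/sqrt(263.84) = 28.8959

28.8959


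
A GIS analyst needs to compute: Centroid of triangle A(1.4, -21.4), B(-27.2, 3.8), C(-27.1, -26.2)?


Centroid = ((x_A+x_B+x_C)/3, (y_A+y_B+y_C)/3)
= ((1.4+(-27.2)+(-27.1))/3, ((-21.4)+3.8+(-26.2))/3)
= (-17.6333, -14.6)

(-17.6333, -14.6)


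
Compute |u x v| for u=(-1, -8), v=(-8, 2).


|u x v| = |(-1)*2 - (-8)*(-8)|
= |(-2) - 64| = 66

66


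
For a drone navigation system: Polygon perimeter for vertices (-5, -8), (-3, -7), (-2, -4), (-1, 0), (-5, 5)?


Sides: (-5, -8)->(-3, -7): sqrt(5) = 2.236068, (-3, -7)->(-2, -4): sqrt(10) = 3.162278, (-2, -4)->(-1, 0): sqrt(17) = 4.123106, (-1, 0)->(-5, 5): sqrt(41) = 6.403124, (-5, 5)->(-5, -8): sqrt(169) = 13
Sum = 28.924576
Perimeter = 28.9246

28.9246


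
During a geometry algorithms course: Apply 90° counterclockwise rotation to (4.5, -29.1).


90° CCW: (x,y) -> (-y, x)
(4.5,-29.1) -> (29.1, 4.5)

(29.1, 4.5)


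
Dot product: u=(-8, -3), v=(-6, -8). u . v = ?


u . v = u_x*v_x + u_y*v_y = (-8)*(-6) + (-3)*(-8)
= 48 + 24 = 72

72


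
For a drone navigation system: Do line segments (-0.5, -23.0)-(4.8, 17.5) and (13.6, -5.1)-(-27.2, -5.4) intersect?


Cross products: d1=726.09, d2=-924.72, d3=-476.18, d4=1174.63
d1*d2 < 0 and d3*d4 < 0? yes

Yes, they intersect


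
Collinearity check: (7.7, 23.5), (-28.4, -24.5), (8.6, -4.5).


Cross product: ((-28.4)-7.7)*((-4.5)-23.5) - ((-24.5)-23.5)*(8.6-7.7)
= 1054

No, not collinear


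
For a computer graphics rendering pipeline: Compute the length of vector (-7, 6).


|u| = sqrt((-7)^2 + 6^2) = sqrt(85) = 9.2195

9.2195


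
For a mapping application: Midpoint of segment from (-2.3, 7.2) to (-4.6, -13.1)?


M = (((-2.3)+(-4.6))/2, (7.2+(-13.1))/2)
= (-3.45, -2.95)

(-3.45, -2.95)


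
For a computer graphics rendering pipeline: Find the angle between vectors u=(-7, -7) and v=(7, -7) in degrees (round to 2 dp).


u.v = 0, |u| = sqrt(98) = 9.8995, |v| = sqrt(98) = 9.8995
cos(theta) = u.v/(|u||v|) = 0/sqrt(9604) = 0
theta = acos(0) = 90 degrees

90 degrees


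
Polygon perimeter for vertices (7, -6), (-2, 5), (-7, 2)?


Sides: (7, -6)->(-2, 5): sqrt(202) = 14.21267, (-2, 5)->(-7, 2): sqrt(34) = 5.830952, (-7, 2)->(7, -6): sqrt(260) = 16.124515
Sum = 36.168137
Perimeter = 36.1681

36.1681


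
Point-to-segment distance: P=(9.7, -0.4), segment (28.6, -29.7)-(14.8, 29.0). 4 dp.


Project P onto AB: t = 0.5447 (clamped to [0,1])
Closest point on segment: (21.0826, 2.276)
Distance: 11.693

11.693


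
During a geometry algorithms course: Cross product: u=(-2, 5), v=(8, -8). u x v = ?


u x v = u_x*v_y - u_y*v_x = (-2)*(-8) - 5*8
= 16 - 40 = -24

-24


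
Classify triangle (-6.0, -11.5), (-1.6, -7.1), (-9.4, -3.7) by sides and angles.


Side lengths squared: AB^2=38.72, BC^2=72.4, CA^2=72.4
Sorted: [38.72, 72.4, 72.4]
By sides: Isosceles, By angles: Acute

Isosceles, Acute


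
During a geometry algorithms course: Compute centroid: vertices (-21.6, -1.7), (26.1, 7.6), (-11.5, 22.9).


Centroid = ((x_A+x_B+x_C)/3, (y_A+y_B+y_C)/3)
= (((-21.6)+26.1+(-11.5))/3, ((-1.7)+7.6+22.9)/3)
= (-2.3333, 9.6)

(-2.3333, 9.6)


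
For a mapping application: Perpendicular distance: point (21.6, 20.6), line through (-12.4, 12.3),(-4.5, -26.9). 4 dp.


|cross product| = 1398.37
|line direction| = sqrt(1599.05) = 39.9881
Distance = 1398.37/sqrt(1599.05) = 34.9696

34.9696


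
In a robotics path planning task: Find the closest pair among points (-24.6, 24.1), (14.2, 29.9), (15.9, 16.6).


d(P0,P1) = 39.2311, d(P0,P2) = 41.1886, d(P1,P2) = 13.4082
Closest: P1 and P2

Closest pair: (14.2, 29.9) and (15.9, 16.6), distance = 13.4082


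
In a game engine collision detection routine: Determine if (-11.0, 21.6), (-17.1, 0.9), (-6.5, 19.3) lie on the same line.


Cross product: ((-17.1)-(-11))*(19.3-21.6) - (0.9-21.6)*((-6.5)-(-11))
= 107.18

No, not collinear


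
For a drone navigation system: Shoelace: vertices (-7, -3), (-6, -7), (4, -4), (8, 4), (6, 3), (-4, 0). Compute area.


Shoelace sum: ((-7)*(-7) - (-6)*(-3)) + ((-6)*(-4) - 4*(-7)) + (4*4 - 8*(-4)) + (8*3 - 6*4) + (6*0 - (-4)*3) + ((-4)*(-3) - (-7)*0)
= 155
Area = |155|/2 = 77.5

77.5


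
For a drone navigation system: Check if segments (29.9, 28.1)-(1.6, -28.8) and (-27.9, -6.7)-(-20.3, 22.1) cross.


Cross products: d1=-1400.16, d2=-1017.56, d3=-2303.98, d4=-2686.58
d1*d2 < 0 and d3*d4 < 0? no

No, they don't intersect


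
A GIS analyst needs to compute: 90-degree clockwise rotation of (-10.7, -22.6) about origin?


90° CW: (x,y) -> (y, -x)
(-10.7,-22.6) -> (-22.6, 10.7)

(-22.6, 10.7)


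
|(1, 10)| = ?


|u| = sqrt(1^2 + 10^2) = sqrt(101) = 10.0499

10.0499


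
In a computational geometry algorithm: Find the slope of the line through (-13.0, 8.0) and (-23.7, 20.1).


slope = (y2-y1)/(x2-x1) = (20.1-8)/((-23.7)-(-13)) = 12.1/(-10.7) = -1.1308

-1.1308


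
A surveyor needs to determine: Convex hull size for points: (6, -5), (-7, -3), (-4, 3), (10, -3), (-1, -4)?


Convex hull vertices (CCW): (-7, -3), (-1, -4), (6, -5), (10, -3), (-4, 3)
Count = 5

5


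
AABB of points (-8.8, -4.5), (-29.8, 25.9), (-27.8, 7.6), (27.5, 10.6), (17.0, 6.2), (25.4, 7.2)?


x range: [-29.8, 27.5]
y range: [-4.5, 25.9]
Bounding box: (-29.8,-4.5) to (27.5,25.9)

(-29.8,-4.5) to (27.5,25.9)


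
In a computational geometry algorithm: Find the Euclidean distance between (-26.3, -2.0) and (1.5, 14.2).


dx=27.8, dy=16.2
d^2 = 27.8^2 + 16.2^2 = 1035.28
d = sqrt(1035.28) = 32.1758

32.1758


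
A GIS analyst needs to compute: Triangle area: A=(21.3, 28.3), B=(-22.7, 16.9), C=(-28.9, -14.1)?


Area = |x_A(y_B-y_C) + x_B(y_C-y_A) + x_C(y_A-y_B)|/2
= |660.3 + 962.48 + (-329.46)|/2
= 1293.32/2 = 646.66

646.66


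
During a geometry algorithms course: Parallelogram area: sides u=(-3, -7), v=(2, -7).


|u x v| = |(-3)*(-7) - (-7)*2|
= |21 - (-14)| = 35

35


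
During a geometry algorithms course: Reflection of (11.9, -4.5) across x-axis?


Reflection over x-axis: (x,y) -> (x,-y)
(11.9, -4.5) -> (11.9, 4.5)

(11.9, 4.5)


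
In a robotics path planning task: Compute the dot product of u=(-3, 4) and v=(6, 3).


u . v = u_x*v_x + u_y*v_y = (-3)*6 + 4*3
= (-18) + 12 = -6

-6


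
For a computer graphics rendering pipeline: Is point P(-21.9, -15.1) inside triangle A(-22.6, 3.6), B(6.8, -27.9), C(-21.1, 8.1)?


Cross products: AB x AP = -527.73, BC x BP = 676.08, CA x CP = 31.2
All same sign? no

No, outside


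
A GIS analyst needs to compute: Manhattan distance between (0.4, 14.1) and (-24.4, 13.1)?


|0.4-(-24.4)| + |14.1-13.1| = 24.8 + 1 = 25.8

25.8


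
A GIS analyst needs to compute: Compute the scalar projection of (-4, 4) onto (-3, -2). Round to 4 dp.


u.v = 4, |v| = sqrt(13) = 3.6056
Scalar projection = u.v / |v| = 4 / sqrt(13) = 1.1094

1.1094


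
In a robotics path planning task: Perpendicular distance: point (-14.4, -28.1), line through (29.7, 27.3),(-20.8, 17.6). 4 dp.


|cross product| = 2369.93
|line direction| = sqrt(2644.34) = 51.4231
Distance = 2369.93/sqrt(2644.34) = 46.0868

46.0868


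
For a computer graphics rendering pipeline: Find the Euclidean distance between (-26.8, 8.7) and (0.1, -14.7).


dx=26.9, dy=-23.4
d^2 = 26.9^2 + (-23.4)^2 = 1271.17
d = sqrt(1271.17) = 35.6535

35.6535


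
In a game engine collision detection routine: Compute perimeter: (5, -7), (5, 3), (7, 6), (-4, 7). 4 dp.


Sides: (5, -7)->(5, 3): sqrt(100) = 10, (5, 3)->(7, 6): sqrt(13) = 3.605551, (7, 6)->(-4, 7): sqrt(122) = 11.045361, (-4, 7)->(5, -7): sqrt(277) = 16.643317
Sum = 41.294229
Perimeter = 41.2942

41.2942


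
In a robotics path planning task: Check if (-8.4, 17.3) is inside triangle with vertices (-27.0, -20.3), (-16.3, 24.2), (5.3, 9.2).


Cross products: AB x AP = -425.38, BC x BP = -30.54, CA x CP = -665.78
All same sign? yes

Yes, inside


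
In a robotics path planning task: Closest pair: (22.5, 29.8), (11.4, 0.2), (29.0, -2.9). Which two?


d(P0,P1) = 31.6128, d(P0,P2) = 33.3398, d(P1,P2) = 17.8709
Closest: P1 and P2

Closest pair: (11.4, 0.2) and (29.0, -2.9), distance = 17.8709


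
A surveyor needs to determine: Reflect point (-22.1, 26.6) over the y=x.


Reflection over y=x: (x,y) -> (y,x)
(-22.1, 26.6) -> (26.6, -22.1)

(26.6, -22.1)


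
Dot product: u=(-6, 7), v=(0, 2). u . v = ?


u . v = u_x*v_x + u_y*v_y = (-6)*0 + 7*2
= 0 + 14 = 14

14


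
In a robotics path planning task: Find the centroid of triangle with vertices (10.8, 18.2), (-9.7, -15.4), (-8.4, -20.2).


Centroid = ((x_A+x_B+x_C)/3, (y_A+y_B+y_C)/3)
= ((10.8+(-9.7)+(-8.4))/3, (18.2+(-15.4)+(-20.2))/3)
= (-2.4333, -5.8)

(-2.4333, -5.8)


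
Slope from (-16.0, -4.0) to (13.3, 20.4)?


slope = (y2-y1)/(x2-x1) = (20.4-(-4))/(13.3-(-16)) = 24.4/29.3 = 0.8328

0.8328


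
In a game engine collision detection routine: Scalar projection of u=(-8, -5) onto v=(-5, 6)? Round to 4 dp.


u.v = 10, |v| = sqrt(61) = 7.8102
Scalar projection = u.v / |v| = 10 / sqrt(61) = 1.2804

1.2804


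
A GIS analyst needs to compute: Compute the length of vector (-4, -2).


|u| = sqrt((-4)^2 + (-2)^2) = sqrt(20) = 4.4721

4.4721


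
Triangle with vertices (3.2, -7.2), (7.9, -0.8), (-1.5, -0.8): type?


Side lengths squared: AB^2=63.05, BC^2=88.36, CA^2=63.05
Sorted: [63.05, 63.05, 88.36]
By sides: Isosceles, By angles: Acute

Isosceles, Acute


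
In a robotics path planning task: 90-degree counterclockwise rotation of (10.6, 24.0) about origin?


90° CCW: (x,y) -> (-y, x)
(10.6,24) -> (-24, 10.6)

(-24, 10.6)


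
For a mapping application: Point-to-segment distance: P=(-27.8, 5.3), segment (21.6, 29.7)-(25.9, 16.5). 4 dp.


Project P onto AB: t = 0.569 (clamped to [0,1])
Closest point on segment: (24.0466, 22.1894)
Distance: 54.5282

54.5282


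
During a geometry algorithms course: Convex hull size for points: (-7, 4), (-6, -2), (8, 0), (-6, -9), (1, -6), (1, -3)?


Convex hull vertices (CCW): (-7, 4), (-6, -9), (1, -6), (8, 0)
Count = 4

4


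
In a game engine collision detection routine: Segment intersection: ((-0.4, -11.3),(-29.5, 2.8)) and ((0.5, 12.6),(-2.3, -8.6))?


Cross products: d1=47.84, d2=-608.56, d3=-708.18, d4=-51.78
d1*d2 < 0 and d3*d4 < 0? no

No, they don't intersect


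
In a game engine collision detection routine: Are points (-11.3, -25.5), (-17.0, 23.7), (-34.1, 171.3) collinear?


Cross product: ((-17)-(-11.3))*(171.3-(-25.5)) - (23.7-(-25.5))*((-34.1)-(-11.3))
= 0

Yes, collinear


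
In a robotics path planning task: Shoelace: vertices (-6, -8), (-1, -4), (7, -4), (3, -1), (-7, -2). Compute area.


Shoelace sum: ((-6)*(-4) - (-1)*(-8)) + ((-1)*(-4) - 7*(-4)) + (7*(-1) - 3*(-4)) + (3*(-2) - (-7)*(-1)) + ((-7)*(-8) - (-6)*(-2))
= 84
Area = |84|/2 = 42

42


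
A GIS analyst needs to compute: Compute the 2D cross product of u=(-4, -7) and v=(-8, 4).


u x v = u_x*v_y - u_y*v_x = (-4)*4 - (-7)*(-8)
= (-16) - 56 = -72

-72


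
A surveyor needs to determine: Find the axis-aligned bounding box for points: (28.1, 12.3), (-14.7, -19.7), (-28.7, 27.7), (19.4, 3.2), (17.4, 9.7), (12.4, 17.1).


x range: [-28.7, 28.1]
y range: [-19.7, 27.7]
Bounding box: (-28.7,-19.7) to (28.1,27.7)

(-28.7,-19.7) to (28.1,27.7)


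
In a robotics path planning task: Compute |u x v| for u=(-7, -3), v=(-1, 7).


|u x v| = |(-7)*7 - (-3)*(-1)|
= |(-49) - 3| = 52

52


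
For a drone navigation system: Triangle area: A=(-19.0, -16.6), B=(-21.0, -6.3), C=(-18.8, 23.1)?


Area = |x_A(y_B-y_C) + x_B(y_C-y_A) + x_C(y_A-y_B)|/2
= |558.6 + (-833.7) + 193.64|/2
= 81.46/2 = 40.73

40.73


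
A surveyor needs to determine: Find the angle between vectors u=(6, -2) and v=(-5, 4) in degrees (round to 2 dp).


u.v = -38, |u| = sqrt(40) = 6.3246, |v| = sqrt(41) = 6.4031
cos(theta) = u.v/(|u||v|) = -38/sqrt(1640) = -0.938343
theta = acos(-0.938343) = 159.78 degrees

159.78 degrees


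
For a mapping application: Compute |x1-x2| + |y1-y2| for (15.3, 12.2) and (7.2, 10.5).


|15.3-7.2| + |12.2-10.5| = 8.1 + 1.7 = 9.8

9.8


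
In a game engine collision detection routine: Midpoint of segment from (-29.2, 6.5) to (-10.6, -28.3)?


M = (((-29.2)+(-10.6))/2, (6.5+(-28.3))/2)
= (-19.9, -10.9)

(-19.9, -10.9)


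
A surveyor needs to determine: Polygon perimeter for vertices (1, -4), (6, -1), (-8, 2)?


Sides: (1, -4)->(6, -1): sqrt(34) = 5.830952, (6, -1)->(-8, 2): sqrt(205) = 14.317821, (-8, 2)->(1, -4): sqrt(117) = 10.816654
Sum = 30.965427
Perimeter = 30.9654

30.9654


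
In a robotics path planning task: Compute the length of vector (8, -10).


|u| = sqrt(8^2 + (-10)^2) = sqrt(164) = 12.8062

12.8062


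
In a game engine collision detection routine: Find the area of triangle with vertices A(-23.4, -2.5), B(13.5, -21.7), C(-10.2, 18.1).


Area = |x_A(y_B-y_C) + x_B(y_C-y_A) + x_C(y_A-y_B)|/2
= |931.32 + 278.1 + (-195.84)|/2
= 1013.58/2 = 506.79

506.79


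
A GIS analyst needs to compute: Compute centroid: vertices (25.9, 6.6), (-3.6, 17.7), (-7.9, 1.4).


Centroid = ((x_A+x_B+x_C)/3, (y_A+y_B+y_C)/3)
= ((25.9+(-3.6)+(-7.9))/3, (6.6+17.7+1.4)/3)
= (4.8, 8.5667)

(4.8, 8.5667)


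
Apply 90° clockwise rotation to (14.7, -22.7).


90° CW: (x,y) -> (y, -x)
(14.7,-22.7) -> (-22.7, -14.7)

(-22.7, -14.7)


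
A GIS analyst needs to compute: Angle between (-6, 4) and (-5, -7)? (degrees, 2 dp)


u.v = 2, |u| = sqrt(52) = 7.2111, |v| = sqrt(74) = 8.6023
cos(theta) = u.v/(|u||v|) = 2/sqrt(3848) = 0.032241
theta = acos(0.032241) = 88.15 degrees

88.15 degrees


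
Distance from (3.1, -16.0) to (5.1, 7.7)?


dx=2, dy=23.7
d^2 = 2^2 + 23.7^2 = 565.69
d = sqrt(565.69) = 23.7842

23.7842


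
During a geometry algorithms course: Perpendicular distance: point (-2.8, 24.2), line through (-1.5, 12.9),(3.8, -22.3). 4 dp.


|cross product| = 14.13
|line direction| = sqrt(1267.13) = 35.5968
Distance = 14.13/sqrt(1267.13) = 0.3969

0.3969


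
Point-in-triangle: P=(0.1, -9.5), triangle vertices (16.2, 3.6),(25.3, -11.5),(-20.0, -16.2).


Cross products: AB x AP = -362.32, BC x BP = -209.04, CA x CP = -155.44
All same sign? yes

Yes, inside


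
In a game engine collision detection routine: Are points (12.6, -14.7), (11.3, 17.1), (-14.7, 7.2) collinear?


Cross product: (11.3-12.6)*(7.2-(-14.7)) - (17.1-(-14.7))*((-14.7)-12.6)
= 839.67

No, not collinear


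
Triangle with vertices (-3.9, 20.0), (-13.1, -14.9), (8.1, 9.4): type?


Side lengths squared: AB^2=1302.65, BC^2=1039.93, CA^2=256.36
Sorted: [256.36, 1039.93, 1302.65]
By sides: Scalene, By angles: Obtuse

Scalene, Obtuse


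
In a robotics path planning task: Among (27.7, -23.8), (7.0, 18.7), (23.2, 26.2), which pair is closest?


d(P0,P1) = 47.273, d(P0,P2) = 50.2021, d(P1,P2) = 17.8519
Closest: P1 and P2

Closest pair: (7.0, 18.7) and (23.2, 26.2), distance = 17.8519


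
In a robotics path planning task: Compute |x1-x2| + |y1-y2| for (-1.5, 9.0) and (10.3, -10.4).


|(-1.5)-10.3| + |9-(-10.4)| = 11.8 + 19.4 = 31.2

31.2


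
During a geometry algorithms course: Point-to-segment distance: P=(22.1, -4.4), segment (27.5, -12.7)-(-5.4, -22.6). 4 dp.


Project P onto AB: t = 0.0809 (clamped to [0,1])
Closest point on segment: (24.8386, -13.5009)
Distance: 9.504

9.504


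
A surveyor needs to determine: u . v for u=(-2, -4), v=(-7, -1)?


u . v = u_x*v_x + u_y*v_y = (-2)*(-7) + (-4)*(-1)
= 14 + 4 = 18

18


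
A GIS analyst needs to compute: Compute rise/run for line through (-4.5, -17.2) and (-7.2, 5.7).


slope = (y2-y1)/(x2-x1) = (5.7-(-17.2))/((-7.2)-(-4.5)) = 22.9/(-2.7) = -8.4815

-8.4815


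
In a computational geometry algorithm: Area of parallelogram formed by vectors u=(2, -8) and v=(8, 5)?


|u x v| = |2*5 - (-8)*8|
= |10 - (-64)| = 74

74


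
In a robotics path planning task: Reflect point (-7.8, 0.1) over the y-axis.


Reflection over y-axis: (x,y) -> (-x,y)
(-7.8, 0.1) -> (7.8, 0.1)

(7.8, 0.1)


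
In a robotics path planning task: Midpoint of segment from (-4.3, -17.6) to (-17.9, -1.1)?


M = (((-4.3)+(-17.9))/2, ((-17.6)+(-1.1))/2)
= (-11.1, -9.35)

(-11.1, -9.35)


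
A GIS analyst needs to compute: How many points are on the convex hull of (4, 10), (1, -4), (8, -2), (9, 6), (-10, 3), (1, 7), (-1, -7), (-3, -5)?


Convex hull vertices (CCW): (-10, 3), (-3, -5), (-1, -7), (8, -2), (9, 6), (4, 10)
Count = 6

6


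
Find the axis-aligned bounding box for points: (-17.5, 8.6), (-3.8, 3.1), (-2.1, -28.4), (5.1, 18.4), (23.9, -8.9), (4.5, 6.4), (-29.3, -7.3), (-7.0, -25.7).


x range: [-29.3, 23.9]
y range: [-28.4, 18.4]
Bounding box: (-29.3,-28.4) to (23.9,18.4)

(-29.3,-28.4) to (23.9,18.4)


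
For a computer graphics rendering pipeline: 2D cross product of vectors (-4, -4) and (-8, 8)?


u x v = u_x*v_y - u_y*v_x = (-4)*8 - (-4)*(-8)
= (-32) - 32 = -64

-64


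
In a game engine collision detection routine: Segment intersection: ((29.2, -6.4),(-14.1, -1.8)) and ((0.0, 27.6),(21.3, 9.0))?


Cross products: d1=-181.08, d2=-888.48, d3=-1337.88, d4=-630.48
d1*d2 < 0 and d3*d4 < 0? no

No, they don't intersect


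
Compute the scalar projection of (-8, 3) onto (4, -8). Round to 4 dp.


u.v = -56, |v| = sqrt(80) = 8.9443
Scalar projection = u.v / |v| = -56 / sqrt(80) = -6.261

-6.261


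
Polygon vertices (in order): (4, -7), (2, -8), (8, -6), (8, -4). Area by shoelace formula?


Shoelace sum: (4*(-8) - 2*(-7)) + (2*(-6) - 8*(-8)) + (8*(-4) - 8*(-6)) + (8*(-7) - 4*(-4))
= 10
Area = |10|/2 = 5

5


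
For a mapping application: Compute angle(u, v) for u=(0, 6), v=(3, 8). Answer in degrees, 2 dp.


u.v = 48, |u| = sqrt(36) = 6, |v| = sqrt(73) = 8.544
cos(theta) = u.v/(|u||v|) = 48/sqrt(2628) = 0.936329
theta = acos(0.936329) = 20.56 degrees

20.56 degrees


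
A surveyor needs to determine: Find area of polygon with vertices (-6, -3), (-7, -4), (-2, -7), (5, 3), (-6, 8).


Shoelace sum: ((-6)*(-4) - (-7)*(-3)) + ((-7)*(-7) - (-2)*(-4)) + ((-2)*3 - 5*(-7)) + (5*8 - (-6)*3) + ((-6)*(-3) - (-6)*8)
= 197
Area = |197|/2 = 98.5

98.5


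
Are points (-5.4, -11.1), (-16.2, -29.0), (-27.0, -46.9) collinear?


Cross product: ((-16.2)-(-5.4))*((-46.9)-(-11.1)) - ((-29)-(-11.1))*((-27)-(-5.4))
= 0

Yes, collinear


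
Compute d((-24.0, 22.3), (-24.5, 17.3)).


dx=-0.5, dy=-5
d^2 = (-0.5)^2 + (-5)^2 = 25.25
d = sqrt(25.25) = 5.0249

5.0249


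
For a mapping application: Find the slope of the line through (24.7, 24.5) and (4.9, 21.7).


slope = (y2-y1)/(x2-x1) = (21.7-24.5)/(4.9-24.7) = (-2.8)/(-19.8) = 0.1414

0.1414


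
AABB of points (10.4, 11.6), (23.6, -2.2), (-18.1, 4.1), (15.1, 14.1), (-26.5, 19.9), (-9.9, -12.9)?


x range: [-26.5, 23.6]
y range: [-12.9, 19.9]
Bounding box: (-26.5,-12.9) to (23.6,19.9)

(-26.5,-12.9) to (23.6,19.9)


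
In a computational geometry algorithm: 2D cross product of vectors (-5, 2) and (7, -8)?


u x v = u_x*v_y - u_y*v_x = (-5)*(-8) - 2*7
= 40 - 14 = 26

26


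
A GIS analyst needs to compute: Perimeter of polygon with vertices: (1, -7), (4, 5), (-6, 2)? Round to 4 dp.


Sides: (1, -7)->(4, 5): sqrt(153) = 12.369317, (4, 5)->(-6, 2): sqrt(109) = 10.440307, (-6, 2)->(1, -7): sqrt(130) = 11.401754
Sum = 34.211378
Perimeter = 34.2114

34.2114


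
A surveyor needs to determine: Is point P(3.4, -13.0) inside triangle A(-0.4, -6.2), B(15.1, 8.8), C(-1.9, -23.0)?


Cross products: AB x AP = -162.4, BC x BP = -1.46, CA x CP = -74.04
All same sign? yes

Yes, inside


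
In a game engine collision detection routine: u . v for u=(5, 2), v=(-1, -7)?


u . v = u_x*v_x + u_y*v_y = 5*(-1) + 2*(-7)
= (-5) + (-14) = -19

-19


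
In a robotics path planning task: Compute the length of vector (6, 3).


|u| = sqrt(6^2 + 3^2) = sqrt(45) = 6.7082

6.7082


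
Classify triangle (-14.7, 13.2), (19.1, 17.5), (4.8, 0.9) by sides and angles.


Side lengths squared: AB^2=1160.93, BC^2=480.05, CA^2=531.54
Sorted: [480.05, 531.54, 1160.93]
By sides: Scalene, By angles: Obtuse

Scalene, Obtuse


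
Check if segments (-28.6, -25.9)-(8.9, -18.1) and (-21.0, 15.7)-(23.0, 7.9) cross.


Cross products: d1=-1889.68, d2=-1253.98, d3=1500.72, d4=865.02
d1*d2 < 0 and d3*d4 < 0? no

No, they don't intersect


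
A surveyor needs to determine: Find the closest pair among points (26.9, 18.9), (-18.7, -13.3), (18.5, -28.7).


d(P0,P1) = 55.8229, d(P0,P2) = 48.3355, d(P1,P2) = 40.2616
Closest: P1 and P2

Closest pair: (-18.7, -13.3) and (18.5, -28.7), distance = 40.2616


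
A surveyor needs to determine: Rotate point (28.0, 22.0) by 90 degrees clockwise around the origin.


90° CW: (x,y) -> (y, -x)
(28,22) -> (22, -28)

(22, -28)


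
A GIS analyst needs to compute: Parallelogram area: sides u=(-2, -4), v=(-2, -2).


|u x v| = |(-2)*(-2) - (-4)*(-2)|
= |4 - 8| = 4

4


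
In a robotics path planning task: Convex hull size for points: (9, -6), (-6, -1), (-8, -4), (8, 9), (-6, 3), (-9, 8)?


Convex hull vertices (CCW): (-9, 8), (-8, -4), (9, -6), (8, 9)
Count = 4

4


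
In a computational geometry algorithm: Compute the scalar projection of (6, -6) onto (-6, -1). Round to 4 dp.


u.v = -30, |v| = sqrt(37) = 6.0828
Scalar projection = u.v / |v| = -30 / sqrt(37) = -4.932

-4.932
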